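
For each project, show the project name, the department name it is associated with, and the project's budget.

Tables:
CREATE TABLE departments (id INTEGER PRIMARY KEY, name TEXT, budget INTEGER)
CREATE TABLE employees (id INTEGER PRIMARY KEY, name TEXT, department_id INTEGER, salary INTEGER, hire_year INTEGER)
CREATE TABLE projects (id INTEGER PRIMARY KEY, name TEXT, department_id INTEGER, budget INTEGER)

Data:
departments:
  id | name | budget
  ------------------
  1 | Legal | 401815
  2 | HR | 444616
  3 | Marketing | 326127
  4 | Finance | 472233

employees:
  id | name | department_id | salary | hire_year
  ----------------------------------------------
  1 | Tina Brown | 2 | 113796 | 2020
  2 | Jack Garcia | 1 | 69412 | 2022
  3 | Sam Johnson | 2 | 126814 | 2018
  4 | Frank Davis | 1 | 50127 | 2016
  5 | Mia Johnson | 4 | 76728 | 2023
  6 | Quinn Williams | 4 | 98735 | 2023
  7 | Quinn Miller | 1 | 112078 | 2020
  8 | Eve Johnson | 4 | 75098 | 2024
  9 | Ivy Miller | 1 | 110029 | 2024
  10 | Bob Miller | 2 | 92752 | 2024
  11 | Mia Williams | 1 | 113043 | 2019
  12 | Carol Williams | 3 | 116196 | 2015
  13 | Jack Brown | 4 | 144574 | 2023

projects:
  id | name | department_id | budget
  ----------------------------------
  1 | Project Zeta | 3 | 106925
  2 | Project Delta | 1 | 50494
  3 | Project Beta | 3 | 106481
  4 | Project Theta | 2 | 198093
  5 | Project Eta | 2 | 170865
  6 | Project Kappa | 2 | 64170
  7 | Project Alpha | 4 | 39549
SELECT c.name, p.name AS department, c.budget FROM projects c JOIN departments p ON c.department_id = p.id

Execution result:
name | department | budget
Project Zeta | Marketing | 106925
Project Delta | Legal | 50494
Project Beta | Marketing | 106481
Project Theta | HR | 198093
Project Eta | HR | 170865
Project Kappa | HR | 64170
Project Alpha | Finance | 39549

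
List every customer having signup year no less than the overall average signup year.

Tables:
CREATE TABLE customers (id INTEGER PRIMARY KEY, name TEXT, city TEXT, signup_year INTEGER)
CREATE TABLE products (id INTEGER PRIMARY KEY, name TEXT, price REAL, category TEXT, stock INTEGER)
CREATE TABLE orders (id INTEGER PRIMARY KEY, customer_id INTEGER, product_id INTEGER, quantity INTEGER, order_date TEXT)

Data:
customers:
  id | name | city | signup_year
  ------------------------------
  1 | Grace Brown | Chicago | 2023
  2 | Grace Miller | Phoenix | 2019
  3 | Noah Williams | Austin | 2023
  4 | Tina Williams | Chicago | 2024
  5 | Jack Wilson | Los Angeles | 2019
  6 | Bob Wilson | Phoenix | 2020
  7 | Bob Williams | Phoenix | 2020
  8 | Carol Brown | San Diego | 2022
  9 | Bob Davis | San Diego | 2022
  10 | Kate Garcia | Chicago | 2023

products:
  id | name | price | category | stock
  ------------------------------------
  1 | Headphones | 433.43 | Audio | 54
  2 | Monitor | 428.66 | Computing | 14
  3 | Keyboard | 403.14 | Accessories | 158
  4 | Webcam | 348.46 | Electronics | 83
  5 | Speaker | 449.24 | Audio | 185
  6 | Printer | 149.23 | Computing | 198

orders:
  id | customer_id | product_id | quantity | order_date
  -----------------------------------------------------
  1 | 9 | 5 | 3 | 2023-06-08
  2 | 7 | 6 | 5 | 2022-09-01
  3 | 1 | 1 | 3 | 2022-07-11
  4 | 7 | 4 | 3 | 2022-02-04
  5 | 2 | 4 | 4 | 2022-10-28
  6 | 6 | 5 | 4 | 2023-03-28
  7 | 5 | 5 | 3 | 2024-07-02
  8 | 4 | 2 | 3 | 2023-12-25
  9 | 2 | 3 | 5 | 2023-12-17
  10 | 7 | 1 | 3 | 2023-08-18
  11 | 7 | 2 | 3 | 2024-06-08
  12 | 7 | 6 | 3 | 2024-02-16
SELECT name, signup_year FROM customers WHERE signup_year >= (SELECT AVG(signup_year) FROM customers)

Execution result:
name | signup_year
Grace Brown | 2023
Noah Williams | 2023
Tina Williams | 2024
Carol Brown | 2022
Bob Davis | 2022
Kate Garcia | 2023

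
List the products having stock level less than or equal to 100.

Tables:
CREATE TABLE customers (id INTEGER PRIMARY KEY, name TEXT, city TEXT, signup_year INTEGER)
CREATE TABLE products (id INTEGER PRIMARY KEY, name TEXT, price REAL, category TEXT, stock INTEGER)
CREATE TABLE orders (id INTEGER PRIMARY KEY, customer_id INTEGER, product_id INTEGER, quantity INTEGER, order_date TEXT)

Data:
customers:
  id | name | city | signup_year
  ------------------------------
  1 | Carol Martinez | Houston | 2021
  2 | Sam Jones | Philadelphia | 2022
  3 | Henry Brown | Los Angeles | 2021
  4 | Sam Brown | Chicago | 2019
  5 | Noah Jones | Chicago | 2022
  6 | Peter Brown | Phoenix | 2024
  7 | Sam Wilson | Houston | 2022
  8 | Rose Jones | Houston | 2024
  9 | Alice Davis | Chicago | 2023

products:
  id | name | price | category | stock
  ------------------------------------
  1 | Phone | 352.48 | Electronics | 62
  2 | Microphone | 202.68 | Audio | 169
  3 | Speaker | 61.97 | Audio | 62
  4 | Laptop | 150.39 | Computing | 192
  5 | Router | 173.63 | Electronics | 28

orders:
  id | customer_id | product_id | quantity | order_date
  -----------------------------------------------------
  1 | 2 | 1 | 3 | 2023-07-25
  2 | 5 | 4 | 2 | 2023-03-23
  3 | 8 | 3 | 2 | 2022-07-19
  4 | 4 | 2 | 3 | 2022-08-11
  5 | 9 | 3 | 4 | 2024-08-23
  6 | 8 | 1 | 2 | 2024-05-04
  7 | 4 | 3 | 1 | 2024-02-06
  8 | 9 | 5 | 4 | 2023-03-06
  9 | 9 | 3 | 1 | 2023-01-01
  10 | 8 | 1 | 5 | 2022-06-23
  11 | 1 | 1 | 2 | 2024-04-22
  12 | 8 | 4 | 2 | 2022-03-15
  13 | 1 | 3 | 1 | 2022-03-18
SELECT name, stock FROM products WHERE stock <= 100

Execution result:
name | stock
Phone | 62
Speaker | 62
Router | 28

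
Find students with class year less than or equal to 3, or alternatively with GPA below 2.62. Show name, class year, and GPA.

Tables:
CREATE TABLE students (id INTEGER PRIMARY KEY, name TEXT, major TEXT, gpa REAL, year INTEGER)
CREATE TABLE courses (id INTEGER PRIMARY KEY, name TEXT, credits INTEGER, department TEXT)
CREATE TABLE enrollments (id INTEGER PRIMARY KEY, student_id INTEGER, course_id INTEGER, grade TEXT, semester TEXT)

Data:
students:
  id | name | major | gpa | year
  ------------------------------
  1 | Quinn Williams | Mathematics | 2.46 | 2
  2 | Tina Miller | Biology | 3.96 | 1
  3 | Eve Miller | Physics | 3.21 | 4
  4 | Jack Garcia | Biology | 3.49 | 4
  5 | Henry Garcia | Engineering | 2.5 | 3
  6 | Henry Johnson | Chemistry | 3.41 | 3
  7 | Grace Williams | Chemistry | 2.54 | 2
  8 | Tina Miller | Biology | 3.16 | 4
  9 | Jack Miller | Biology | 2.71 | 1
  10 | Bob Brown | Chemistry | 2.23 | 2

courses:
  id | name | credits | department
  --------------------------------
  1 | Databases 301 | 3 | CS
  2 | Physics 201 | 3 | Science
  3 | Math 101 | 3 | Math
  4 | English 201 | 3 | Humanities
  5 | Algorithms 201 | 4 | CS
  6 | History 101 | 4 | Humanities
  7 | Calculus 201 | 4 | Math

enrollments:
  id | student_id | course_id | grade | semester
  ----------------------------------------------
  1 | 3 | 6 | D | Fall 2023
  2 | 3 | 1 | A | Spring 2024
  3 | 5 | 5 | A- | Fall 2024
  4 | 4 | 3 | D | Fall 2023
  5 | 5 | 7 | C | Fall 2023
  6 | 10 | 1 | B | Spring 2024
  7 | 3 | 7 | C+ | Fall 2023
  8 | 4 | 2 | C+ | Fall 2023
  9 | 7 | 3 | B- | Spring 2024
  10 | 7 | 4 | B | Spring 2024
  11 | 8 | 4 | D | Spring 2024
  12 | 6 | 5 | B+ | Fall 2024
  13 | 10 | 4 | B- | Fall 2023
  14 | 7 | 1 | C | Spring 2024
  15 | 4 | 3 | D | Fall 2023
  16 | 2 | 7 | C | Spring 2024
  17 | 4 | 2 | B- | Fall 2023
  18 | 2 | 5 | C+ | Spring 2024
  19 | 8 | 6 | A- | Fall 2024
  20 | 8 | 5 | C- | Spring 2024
SELECT name, year, gpa FROM students WHERE year <= 3 OR gpa < 2.62

Execution result:
name | year | gpa
Quinn Williams | 2 | 2.46
Tina Miller | 1 | 3.96
Henry Garcia | 3 | 2.50
Henry Johnson | 3 | 3.41
Grace Williams | 2 | 2.54
Jack Miller | 1 | 2.71
Bob Brown | 2 | 2.23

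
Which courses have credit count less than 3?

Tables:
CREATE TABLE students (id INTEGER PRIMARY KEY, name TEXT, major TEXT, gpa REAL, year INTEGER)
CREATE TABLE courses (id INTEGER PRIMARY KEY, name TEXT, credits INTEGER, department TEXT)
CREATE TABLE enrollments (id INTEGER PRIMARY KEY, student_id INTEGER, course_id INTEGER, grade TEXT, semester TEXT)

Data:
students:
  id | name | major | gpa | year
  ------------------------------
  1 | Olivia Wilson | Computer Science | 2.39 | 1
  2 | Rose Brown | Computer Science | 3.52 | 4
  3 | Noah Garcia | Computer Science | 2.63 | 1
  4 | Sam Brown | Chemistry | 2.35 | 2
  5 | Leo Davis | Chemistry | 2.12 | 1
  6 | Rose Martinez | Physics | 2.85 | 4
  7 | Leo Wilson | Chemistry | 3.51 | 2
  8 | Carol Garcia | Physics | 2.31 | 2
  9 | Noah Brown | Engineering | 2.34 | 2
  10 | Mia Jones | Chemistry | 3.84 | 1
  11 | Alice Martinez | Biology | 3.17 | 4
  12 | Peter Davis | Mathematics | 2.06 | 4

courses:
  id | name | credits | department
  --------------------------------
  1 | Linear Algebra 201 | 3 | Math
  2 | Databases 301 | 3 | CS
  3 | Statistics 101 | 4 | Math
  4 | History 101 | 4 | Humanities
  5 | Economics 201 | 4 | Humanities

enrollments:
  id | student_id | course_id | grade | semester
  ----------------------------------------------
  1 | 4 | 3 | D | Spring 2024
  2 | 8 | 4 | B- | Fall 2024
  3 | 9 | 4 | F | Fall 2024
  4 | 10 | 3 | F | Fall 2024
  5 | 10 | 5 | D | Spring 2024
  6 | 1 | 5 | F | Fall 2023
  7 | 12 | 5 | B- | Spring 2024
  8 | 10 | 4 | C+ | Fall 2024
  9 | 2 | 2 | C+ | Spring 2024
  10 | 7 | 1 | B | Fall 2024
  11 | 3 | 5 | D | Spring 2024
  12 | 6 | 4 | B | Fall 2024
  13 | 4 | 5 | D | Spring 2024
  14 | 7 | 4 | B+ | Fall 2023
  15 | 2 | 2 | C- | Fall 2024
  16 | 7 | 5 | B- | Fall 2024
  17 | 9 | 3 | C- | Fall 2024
SELECT name, credits FROM courses WHERE credits < 3

Execution result:
(no rows)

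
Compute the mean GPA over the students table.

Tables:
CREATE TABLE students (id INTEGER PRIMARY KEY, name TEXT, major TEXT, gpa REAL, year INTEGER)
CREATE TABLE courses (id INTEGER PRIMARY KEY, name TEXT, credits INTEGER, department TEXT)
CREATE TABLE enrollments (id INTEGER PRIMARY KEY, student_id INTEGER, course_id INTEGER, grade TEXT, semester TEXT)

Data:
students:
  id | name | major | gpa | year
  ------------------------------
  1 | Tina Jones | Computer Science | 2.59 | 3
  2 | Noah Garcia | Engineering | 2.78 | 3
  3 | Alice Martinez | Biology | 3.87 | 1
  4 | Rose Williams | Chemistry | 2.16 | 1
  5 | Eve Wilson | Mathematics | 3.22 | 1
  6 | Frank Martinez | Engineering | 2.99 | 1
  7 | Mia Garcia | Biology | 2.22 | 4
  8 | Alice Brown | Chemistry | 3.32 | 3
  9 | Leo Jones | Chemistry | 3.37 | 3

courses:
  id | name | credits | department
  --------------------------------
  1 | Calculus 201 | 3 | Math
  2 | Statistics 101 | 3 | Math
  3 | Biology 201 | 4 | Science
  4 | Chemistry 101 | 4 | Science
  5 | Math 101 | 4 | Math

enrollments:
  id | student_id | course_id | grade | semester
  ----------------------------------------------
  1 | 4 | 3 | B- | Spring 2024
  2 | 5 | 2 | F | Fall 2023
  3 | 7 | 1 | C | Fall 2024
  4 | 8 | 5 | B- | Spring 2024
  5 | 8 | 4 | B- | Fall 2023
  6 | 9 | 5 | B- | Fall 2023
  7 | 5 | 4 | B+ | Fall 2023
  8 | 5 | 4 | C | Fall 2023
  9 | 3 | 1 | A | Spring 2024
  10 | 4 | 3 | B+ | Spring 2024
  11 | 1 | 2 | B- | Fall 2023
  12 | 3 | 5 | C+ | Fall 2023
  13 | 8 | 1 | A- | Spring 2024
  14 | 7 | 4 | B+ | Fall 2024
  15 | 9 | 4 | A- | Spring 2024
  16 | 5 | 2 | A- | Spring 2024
SELECT AVG(gpa) FROM students

Execution result:
2.95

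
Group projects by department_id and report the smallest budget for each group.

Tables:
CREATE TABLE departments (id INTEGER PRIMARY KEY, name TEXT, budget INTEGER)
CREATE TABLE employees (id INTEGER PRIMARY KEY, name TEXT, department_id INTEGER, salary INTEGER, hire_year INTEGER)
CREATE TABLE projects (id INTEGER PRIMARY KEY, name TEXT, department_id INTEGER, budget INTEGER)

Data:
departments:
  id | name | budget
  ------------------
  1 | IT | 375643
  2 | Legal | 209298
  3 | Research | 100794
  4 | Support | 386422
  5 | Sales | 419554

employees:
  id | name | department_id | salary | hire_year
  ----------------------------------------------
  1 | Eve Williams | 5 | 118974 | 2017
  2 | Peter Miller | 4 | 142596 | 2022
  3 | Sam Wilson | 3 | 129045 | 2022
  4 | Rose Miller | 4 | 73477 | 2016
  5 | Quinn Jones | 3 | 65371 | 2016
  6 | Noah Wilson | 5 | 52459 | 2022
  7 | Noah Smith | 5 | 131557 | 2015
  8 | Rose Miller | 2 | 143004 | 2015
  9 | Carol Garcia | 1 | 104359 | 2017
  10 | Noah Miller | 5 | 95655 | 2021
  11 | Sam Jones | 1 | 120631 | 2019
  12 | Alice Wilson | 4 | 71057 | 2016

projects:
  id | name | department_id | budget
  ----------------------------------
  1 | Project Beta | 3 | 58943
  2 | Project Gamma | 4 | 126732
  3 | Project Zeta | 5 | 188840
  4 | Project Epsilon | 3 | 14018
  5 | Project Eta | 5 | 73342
SELECT department_id, MIN(budget) AS min_budget FROM projects GROUP BY department_id

Execution result:
department_id | min_budget
3 | 14018
4 | 126732
5 | 73342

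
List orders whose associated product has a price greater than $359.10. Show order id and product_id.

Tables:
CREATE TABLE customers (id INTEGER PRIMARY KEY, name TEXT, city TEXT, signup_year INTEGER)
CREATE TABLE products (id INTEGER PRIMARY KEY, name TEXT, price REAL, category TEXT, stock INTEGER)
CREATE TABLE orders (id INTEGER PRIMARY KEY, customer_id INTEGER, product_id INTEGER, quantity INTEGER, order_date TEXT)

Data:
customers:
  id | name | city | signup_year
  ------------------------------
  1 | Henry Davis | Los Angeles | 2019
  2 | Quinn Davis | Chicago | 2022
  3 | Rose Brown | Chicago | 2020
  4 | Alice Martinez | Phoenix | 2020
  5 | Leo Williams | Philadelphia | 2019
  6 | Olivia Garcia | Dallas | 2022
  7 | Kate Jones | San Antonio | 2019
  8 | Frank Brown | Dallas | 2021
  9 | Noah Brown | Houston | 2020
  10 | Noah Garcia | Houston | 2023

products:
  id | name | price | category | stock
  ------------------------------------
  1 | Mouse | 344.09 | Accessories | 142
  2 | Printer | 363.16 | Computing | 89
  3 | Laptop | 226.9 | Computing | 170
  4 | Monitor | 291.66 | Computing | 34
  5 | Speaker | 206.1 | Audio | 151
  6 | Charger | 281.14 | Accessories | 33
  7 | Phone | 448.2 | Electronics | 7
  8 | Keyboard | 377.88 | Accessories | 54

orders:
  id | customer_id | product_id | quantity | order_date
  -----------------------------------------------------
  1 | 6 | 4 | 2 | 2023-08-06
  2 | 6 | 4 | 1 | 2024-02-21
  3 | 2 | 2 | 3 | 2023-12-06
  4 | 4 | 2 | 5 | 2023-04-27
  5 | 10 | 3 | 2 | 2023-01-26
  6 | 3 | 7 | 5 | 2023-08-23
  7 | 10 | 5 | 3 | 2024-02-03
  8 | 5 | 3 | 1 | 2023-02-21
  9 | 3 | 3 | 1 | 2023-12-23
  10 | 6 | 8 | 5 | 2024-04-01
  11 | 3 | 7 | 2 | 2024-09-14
SELECT id, product_id FROM orders WHERE product_id IN (SELECT id FROM products WHERE price > 359.1)

Execution result:
id | product_id
3 | 2
4 | 2
6 | 7
10 | 8
11 | 7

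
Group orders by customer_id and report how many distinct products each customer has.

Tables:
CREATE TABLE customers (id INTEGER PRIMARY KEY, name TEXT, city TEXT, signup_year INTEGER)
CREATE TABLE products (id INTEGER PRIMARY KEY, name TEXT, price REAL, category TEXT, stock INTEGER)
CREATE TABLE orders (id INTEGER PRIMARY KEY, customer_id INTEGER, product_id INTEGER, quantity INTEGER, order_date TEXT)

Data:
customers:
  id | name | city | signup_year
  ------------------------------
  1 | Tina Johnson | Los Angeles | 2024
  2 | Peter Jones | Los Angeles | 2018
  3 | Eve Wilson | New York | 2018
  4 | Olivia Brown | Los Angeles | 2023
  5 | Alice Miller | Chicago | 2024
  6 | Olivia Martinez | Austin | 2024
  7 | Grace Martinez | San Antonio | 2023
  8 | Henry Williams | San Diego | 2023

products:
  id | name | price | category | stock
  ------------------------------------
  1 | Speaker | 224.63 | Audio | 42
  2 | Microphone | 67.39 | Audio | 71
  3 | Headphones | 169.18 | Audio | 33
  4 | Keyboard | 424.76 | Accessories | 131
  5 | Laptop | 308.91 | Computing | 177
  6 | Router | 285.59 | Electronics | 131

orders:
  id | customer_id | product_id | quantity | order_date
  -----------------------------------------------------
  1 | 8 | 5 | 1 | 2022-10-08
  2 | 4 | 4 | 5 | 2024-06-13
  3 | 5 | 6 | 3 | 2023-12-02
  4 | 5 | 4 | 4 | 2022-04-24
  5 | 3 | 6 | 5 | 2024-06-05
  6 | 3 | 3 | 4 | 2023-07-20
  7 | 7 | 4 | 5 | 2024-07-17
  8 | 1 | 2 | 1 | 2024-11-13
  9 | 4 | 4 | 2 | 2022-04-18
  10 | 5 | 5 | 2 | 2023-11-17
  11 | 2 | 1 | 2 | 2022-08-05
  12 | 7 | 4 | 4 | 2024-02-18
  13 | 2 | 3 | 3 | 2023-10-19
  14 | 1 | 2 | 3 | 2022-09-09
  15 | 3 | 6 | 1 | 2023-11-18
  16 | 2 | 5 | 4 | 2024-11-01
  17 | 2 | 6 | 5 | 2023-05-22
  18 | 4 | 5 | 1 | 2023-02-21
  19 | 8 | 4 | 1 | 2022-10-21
SELECT customer_id, COUNT(DISTINCT product_id) AS distinct_product_count FROM orders GROUP BY customer_id

Execution result:
customer_id | distinct_product_count
1 | 1
2 | 4
3 | 2
4 | 2
5 | 3
7 | 1
8 | 2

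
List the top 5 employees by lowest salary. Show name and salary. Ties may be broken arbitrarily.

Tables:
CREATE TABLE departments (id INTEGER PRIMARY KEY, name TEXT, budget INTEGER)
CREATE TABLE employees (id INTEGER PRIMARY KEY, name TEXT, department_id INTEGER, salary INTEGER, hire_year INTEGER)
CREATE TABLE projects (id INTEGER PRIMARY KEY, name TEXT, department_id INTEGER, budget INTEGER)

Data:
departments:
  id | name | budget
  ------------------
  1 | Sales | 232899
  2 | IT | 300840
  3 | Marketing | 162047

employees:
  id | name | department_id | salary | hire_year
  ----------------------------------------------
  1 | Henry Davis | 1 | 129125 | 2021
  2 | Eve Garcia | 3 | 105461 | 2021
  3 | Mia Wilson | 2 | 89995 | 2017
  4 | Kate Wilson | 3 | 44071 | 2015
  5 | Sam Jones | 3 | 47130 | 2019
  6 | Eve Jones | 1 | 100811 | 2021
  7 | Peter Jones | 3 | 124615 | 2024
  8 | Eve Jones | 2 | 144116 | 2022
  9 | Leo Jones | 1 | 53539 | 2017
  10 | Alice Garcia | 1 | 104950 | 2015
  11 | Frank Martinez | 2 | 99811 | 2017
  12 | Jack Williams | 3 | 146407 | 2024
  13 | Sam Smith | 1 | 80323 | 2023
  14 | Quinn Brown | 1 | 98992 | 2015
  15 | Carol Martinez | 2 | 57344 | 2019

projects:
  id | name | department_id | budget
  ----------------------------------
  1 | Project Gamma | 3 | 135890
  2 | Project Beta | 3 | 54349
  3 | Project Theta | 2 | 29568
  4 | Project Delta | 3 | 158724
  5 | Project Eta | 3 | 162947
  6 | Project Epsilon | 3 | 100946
SELECT name, salary FROM employees ORDER BY salary ASC LIMIT 5

Execution result:
name | salary
Kate Wilson | 44071
Sam Jones | 47130
Leo Jones | 53539
Carol Martinez | 57344
Sam Smith | 80323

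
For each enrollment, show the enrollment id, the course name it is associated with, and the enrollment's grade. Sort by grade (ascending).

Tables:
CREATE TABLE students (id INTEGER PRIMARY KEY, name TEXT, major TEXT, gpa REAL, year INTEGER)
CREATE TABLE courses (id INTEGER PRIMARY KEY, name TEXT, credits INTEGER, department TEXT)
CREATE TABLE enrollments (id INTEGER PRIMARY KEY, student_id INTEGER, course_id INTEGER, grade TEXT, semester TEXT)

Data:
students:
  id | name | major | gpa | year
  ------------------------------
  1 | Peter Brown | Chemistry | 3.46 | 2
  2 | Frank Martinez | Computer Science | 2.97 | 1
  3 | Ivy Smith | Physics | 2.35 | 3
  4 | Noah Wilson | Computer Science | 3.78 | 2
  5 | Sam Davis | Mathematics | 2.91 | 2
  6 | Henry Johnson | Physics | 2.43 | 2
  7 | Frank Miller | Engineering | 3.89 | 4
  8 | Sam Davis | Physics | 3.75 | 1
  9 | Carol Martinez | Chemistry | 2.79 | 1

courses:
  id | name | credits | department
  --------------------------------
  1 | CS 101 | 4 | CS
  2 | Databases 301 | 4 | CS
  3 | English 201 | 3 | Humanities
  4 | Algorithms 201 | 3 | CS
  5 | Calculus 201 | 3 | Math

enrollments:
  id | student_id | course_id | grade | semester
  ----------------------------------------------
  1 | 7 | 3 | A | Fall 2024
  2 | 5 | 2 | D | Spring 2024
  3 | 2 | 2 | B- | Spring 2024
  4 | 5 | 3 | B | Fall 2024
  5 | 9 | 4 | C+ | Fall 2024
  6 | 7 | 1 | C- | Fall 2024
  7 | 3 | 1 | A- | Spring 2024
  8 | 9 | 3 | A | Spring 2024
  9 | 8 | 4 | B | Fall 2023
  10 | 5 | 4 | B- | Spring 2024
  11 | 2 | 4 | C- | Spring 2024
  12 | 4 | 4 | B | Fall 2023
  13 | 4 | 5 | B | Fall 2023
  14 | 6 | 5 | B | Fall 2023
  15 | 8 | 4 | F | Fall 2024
SELECT c.id, p.name AS course, c.grade FROM enrollments c JOIN courses p ON c.course_id = p.id ORDER BY c.grade ASC

Execution result:
id | course | grade
1 | English 201 | A
8 | English 201 | A
7 | CS 101 | A-
4 | English 201 | B
9 | Algorithms 201 | B
12 | Algorithms 201 | B
13 | Calculus 201 | B
14 | Calculus 201 | B
3 | Databases 301 | B-
10 | Algorithms 201 | B-
5 | Algorithms 201 | C+
6 | CS 101 | C-
11 | Algorithms 201 | C-
2 | Databases 301 | D
15 | Algorithms 201 | F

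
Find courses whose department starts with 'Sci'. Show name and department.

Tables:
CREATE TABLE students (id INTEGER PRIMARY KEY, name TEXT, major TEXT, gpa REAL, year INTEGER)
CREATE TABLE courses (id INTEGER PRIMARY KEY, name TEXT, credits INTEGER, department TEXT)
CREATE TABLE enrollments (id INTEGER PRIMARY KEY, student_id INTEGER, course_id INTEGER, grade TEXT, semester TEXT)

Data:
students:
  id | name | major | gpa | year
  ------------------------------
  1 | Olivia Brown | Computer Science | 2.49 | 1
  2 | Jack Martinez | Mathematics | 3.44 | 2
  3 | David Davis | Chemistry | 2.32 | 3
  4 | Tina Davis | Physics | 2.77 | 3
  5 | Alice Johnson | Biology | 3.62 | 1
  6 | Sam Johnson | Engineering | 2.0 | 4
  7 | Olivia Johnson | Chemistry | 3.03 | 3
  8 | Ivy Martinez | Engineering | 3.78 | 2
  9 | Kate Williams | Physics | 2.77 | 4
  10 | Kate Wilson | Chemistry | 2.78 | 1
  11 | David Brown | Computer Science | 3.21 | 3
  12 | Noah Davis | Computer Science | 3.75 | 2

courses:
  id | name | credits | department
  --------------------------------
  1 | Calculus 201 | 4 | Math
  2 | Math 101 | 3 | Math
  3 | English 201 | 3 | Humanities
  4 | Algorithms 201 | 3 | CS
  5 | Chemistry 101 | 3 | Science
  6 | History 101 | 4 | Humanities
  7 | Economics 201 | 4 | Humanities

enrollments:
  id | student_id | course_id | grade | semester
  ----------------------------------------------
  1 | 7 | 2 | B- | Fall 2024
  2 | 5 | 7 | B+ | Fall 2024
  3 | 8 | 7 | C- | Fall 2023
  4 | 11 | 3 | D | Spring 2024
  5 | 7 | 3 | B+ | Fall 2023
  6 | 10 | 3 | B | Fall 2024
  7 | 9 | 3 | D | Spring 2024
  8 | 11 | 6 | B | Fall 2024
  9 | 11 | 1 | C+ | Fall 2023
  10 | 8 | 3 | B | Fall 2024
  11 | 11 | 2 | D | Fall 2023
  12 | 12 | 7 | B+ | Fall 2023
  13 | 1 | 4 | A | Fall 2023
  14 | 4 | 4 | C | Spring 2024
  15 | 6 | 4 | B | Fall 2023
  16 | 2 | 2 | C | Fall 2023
SELECT name, department FROM courses WHERE department LIKE 'Sci%'

Execution result:
name | department
Chemistry 101 | Science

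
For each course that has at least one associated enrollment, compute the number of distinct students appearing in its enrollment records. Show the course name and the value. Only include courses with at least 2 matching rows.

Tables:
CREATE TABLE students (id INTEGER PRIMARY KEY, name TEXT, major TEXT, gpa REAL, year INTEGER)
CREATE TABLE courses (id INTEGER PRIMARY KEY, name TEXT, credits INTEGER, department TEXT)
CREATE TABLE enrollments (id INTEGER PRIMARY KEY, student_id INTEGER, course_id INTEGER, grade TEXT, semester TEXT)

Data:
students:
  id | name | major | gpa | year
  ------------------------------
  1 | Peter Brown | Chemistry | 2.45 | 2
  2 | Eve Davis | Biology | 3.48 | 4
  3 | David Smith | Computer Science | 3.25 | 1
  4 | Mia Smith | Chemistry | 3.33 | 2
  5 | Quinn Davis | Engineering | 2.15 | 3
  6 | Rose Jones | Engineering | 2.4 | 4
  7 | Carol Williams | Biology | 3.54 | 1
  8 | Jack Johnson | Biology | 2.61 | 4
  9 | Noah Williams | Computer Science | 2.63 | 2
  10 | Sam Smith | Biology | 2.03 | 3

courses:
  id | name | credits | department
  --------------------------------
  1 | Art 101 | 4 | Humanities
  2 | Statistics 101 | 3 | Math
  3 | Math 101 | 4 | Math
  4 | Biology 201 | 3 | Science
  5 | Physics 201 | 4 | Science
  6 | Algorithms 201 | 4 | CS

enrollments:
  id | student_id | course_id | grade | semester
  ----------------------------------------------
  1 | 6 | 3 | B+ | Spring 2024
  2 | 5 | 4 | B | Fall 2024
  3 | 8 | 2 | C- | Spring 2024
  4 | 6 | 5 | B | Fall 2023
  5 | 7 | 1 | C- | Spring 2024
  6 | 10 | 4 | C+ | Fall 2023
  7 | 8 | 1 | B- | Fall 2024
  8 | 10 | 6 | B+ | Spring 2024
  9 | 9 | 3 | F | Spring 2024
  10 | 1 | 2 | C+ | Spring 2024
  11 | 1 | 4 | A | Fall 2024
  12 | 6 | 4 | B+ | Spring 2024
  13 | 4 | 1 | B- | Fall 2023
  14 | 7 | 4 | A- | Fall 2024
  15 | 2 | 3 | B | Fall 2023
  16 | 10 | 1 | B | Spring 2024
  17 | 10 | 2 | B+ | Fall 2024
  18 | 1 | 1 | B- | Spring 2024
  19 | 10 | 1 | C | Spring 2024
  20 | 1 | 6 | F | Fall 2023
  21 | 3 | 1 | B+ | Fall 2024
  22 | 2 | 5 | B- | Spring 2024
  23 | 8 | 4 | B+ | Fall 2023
SELECT p.name, COUNT(DISTINCT c.student_id) AS distinct_student_count FROM enrollments c JOIN courses p ON c.course_id = p.id GROUP BY p.id, p.name HAVING COUNT(*) >= 2

Execution result:
name | distinct_student_count
Art 101 | 6
Statistics 101 | 3
Math 101 | 3
Biology 201 | 6
Physics 201 | 2
Algorithms 201 | 2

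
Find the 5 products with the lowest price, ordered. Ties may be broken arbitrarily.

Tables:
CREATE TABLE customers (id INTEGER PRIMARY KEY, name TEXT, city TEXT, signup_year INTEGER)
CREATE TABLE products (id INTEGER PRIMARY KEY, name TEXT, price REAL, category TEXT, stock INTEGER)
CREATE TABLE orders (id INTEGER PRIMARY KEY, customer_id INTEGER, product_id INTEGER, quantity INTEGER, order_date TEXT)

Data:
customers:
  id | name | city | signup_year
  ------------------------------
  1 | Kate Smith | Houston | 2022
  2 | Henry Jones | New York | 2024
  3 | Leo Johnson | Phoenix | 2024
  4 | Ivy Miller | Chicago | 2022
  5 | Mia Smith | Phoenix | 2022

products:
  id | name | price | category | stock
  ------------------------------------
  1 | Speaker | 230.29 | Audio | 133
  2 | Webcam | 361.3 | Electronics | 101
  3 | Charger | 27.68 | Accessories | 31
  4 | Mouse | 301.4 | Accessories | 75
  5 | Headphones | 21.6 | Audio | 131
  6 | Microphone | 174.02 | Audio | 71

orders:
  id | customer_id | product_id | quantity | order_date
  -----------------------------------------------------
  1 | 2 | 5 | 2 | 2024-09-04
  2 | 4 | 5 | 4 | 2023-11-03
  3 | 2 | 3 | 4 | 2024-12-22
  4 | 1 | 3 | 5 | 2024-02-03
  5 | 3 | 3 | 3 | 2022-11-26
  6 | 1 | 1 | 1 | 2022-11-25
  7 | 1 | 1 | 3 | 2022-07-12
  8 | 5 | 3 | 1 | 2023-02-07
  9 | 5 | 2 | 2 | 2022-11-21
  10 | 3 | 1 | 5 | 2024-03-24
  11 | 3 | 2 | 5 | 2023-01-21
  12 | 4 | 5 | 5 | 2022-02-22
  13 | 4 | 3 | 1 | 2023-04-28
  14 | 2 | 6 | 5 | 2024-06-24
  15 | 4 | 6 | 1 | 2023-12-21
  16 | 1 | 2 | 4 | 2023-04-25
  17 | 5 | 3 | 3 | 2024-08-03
SELECT name, price FROM products ORDER BY price ASC LIMIT 5

Execution result:
name | price
Headphones | 21.60
Charger | 27.68
Microphone | 174.02
Speaker | 230.29
Mouse | 301.40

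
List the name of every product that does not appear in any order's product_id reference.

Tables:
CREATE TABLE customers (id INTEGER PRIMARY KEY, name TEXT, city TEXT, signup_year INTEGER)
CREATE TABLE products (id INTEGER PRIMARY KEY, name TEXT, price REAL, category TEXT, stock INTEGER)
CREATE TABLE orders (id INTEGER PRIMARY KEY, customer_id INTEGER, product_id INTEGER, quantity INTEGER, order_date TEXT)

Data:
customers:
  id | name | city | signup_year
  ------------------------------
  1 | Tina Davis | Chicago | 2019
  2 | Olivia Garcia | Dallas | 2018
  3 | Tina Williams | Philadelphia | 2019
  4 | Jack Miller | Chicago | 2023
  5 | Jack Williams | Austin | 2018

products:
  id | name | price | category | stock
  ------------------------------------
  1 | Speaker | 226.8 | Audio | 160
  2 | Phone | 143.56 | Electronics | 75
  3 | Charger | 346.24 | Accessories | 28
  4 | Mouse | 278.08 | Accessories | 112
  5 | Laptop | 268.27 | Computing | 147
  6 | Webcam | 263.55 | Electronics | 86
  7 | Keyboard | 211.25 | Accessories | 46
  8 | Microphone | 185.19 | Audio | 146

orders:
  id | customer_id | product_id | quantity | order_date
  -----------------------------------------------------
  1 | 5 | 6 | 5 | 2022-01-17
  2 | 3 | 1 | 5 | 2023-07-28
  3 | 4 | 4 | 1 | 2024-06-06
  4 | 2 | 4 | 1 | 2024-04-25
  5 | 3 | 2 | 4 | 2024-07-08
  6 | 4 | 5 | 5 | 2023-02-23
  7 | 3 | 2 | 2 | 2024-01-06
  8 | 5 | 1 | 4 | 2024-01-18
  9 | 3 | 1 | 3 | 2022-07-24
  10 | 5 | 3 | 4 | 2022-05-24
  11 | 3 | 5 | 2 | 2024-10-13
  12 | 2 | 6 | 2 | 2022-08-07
SELECT p.name FROM products p LEFT JOIN orders c ON c.product_id = p.id WHERE c.id IS NULL

Execution result:
name
Keyboard
Microphone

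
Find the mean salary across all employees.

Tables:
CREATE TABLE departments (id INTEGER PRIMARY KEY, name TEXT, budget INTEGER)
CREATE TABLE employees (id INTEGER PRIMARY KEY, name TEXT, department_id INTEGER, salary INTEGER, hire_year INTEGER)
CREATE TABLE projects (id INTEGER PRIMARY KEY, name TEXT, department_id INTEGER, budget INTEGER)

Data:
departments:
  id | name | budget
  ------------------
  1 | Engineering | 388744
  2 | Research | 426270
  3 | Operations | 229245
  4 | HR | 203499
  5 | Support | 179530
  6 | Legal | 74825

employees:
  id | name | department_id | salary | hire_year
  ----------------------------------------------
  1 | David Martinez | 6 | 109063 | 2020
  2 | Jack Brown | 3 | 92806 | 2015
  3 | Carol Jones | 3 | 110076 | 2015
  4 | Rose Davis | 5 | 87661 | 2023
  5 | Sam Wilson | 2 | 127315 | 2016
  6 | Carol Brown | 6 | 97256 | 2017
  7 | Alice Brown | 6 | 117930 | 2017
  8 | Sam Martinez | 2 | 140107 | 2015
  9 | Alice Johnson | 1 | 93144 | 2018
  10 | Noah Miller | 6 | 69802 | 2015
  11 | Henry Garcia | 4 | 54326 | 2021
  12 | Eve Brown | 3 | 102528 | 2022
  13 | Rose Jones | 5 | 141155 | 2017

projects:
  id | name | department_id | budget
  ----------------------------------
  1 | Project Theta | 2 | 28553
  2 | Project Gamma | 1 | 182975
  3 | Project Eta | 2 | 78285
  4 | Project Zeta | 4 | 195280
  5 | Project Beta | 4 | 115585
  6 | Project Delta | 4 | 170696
SELECT AVG(salary) FROM employees

Execution result:
103320.69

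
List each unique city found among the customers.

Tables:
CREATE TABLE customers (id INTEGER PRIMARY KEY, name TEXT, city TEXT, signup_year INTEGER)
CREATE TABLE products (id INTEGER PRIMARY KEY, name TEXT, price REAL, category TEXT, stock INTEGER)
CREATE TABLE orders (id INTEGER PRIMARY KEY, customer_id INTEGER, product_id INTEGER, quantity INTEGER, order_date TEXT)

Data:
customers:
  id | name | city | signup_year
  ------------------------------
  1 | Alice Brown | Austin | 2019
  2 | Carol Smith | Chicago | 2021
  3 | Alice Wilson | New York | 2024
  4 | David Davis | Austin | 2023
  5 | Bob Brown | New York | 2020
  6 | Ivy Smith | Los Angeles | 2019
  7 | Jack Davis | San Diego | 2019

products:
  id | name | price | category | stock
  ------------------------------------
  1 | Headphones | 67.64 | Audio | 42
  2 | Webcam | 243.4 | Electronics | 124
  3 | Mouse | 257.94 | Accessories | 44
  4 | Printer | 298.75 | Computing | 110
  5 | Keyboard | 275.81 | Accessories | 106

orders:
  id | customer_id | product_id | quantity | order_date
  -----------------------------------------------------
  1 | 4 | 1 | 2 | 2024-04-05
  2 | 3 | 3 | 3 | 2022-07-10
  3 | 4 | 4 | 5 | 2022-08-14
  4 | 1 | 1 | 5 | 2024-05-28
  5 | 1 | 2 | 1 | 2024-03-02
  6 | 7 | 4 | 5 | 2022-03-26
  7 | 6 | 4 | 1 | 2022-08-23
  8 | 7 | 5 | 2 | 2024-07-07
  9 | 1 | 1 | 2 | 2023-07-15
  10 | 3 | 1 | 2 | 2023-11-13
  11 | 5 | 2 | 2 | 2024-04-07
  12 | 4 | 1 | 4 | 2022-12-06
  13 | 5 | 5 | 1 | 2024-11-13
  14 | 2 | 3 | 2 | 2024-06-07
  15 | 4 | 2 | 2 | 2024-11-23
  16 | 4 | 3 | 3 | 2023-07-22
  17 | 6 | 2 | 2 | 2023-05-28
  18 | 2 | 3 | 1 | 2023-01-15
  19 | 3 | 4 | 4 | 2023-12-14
SELECT DISTINCT city FROM customers

Execution result:
city
Austin
Chicago
New York
Los Angeles
San Diego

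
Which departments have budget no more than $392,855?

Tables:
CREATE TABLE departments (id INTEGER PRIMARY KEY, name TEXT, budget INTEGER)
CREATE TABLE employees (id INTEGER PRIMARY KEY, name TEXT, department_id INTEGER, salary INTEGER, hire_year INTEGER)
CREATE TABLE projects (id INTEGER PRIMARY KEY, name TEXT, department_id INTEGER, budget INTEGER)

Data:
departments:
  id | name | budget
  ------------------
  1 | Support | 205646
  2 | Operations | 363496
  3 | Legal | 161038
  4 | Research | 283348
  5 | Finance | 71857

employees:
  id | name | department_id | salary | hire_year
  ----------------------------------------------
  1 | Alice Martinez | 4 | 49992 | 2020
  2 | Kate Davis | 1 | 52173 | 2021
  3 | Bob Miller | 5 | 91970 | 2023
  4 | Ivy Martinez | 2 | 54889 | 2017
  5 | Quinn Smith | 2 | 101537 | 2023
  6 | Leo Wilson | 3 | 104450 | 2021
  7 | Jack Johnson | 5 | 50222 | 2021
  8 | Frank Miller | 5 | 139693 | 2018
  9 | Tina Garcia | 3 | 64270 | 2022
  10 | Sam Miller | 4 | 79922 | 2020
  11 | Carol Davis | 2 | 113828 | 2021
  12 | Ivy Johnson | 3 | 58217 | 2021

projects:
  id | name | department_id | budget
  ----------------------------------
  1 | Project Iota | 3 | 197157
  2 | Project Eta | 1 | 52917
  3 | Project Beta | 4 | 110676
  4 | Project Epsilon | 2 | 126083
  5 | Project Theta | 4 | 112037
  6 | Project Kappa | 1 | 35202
SELECT name, budget FROM departments WHERE budget <= 392855

Execution result:
name | budget
Support | 205646
Operations | 363496
Legal | 161038
Research | 283348
Finance | 71857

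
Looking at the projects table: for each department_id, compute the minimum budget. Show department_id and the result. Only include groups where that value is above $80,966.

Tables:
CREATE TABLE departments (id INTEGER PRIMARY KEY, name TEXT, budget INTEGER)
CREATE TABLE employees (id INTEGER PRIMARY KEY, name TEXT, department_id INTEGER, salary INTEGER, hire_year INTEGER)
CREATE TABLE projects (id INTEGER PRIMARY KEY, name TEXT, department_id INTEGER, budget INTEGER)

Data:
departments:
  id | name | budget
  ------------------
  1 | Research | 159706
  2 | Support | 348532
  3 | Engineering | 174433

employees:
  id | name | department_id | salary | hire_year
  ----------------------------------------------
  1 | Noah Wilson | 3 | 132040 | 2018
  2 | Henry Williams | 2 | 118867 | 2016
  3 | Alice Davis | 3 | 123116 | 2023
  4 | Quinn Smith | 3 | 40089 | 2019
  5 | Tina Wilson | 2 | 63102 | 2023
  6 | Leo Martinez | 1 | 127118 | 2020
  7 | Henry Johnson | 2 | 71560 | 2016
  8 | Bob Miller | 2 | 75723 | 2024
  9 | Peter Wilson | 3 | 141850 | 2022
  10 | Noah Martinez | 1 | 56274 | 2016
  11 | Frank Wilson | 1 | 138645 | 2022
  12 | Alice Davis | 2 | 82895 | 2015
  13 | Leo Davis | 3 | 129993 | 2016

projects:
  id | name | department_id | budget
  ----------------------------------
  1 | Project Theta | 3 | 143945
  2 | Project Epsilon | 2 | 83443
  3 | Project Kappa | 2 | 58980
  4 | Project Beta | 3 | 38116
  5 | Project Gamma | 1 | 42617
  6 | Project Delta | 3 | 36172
SELECT department_id, MIN(budget) AS min_budget FROM projects GROUP BY department_id HAVING MIN(budget) > 80966

Execution result:
(no rows)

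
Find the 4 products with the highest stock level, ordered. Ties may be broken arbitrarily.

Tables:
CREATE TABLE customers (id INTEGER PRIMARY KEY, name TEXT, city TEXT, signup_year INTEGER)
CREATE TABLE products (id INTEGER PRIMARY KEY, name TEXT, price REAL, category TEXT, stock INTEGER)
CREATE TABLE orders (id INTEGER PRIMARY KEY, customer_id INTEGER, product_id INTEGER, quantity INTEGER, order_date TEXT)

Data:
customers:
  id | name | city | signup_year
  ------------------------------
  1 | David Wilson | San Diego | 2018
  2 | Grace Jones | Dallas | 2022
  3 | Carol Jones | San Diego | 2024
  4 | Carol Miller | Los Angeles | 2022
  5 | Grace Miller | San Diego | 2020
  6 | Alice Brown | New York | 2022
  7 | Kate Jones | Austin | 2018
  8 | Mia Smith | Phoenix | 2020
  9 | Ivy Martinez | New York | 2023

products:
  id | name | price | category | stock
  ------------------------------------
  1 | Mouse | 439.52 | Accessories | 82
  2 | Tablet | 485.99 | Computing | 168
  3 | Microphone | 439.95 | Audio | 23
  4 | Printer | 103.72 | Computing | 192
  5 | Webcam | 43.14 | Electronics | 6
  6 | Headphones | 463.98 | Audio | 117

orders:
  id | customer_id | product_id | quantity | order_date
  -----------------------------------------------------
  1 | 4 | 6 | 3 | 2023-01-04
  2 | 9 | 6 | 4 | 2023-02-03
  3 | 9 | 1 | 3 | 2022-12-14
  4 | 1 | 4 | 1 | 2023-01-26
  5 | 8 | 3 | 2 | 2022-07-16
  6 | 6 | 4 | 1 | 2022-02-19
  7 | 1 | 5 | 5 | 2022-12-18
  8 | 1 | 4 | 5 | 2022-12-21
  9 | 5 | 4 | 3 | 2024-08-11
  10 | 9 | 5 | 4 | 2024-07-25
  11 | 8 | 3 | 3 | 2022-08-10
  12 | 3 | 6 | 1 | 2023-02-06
SELECT name, stock FROM products ORDER BY stock DESC LIMIT 4

Execution result:
name | stock
Printer | 192
Tablet | 168
Headphones | 117
Mouse | 82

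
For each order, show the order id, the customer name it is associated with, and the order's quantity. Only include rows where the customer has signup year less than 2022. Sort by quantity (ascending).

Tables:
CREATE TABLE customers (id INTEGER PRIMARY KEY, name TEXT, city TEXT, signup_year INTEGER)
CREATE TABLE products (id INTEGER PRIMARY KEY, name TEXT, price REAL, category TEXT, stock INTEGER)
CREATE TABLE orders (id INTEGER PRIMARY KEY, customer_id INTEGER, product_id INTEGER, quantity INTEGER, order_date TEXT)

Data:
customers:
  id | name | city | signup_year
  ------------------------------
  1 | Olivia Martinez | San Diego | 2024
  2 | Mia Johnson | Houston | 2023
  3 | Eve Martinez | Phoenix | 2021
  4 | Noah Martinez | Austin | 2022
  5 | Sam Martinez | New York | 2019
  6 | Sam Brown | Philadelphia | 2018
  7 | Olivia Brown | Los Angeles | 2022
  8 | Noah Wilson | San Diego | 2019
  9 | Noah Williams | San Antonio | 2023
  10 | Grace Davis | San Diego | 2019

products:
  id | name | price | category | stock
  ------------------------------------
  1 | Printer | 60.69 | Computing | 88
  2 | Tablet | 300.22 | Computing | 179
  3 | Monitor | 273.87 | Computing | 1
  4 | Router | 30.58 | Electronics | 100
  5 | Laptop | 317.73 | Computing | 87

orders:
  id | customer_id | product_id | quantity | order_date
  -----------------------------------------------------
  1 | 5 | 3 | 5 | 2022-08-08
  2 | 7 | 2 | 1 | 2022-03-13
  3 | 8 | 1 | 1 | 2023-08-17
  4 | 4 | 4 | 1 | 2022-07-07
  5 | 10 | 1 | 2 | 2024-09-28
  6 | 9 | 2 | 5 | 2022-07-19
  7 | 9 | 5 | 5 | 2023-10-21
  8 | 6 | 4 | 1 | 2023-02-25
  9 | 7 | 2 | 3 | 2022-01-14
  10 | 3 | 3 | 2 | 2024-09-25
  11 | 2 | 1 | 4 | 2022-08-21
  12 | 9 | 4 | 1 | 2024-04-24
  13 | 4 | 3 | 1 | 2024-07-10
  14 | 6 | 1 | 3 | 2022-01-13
SELECT c.id, p.name AS customer, c.quantity FROM orders c JOIN customers p ON c.customer_id = p.id WHERE p.signup_year < 2022 ORDER BY c.quantity ASC

Execution result:
id | customer | quantity
3 | Noah Wilson | 1
8 | Sam Brown | 1
5 | Grace Davis | 2
10 | Eve Martinez | 2
14 | Sam Brown | 3
1 | Sam Martinez | 5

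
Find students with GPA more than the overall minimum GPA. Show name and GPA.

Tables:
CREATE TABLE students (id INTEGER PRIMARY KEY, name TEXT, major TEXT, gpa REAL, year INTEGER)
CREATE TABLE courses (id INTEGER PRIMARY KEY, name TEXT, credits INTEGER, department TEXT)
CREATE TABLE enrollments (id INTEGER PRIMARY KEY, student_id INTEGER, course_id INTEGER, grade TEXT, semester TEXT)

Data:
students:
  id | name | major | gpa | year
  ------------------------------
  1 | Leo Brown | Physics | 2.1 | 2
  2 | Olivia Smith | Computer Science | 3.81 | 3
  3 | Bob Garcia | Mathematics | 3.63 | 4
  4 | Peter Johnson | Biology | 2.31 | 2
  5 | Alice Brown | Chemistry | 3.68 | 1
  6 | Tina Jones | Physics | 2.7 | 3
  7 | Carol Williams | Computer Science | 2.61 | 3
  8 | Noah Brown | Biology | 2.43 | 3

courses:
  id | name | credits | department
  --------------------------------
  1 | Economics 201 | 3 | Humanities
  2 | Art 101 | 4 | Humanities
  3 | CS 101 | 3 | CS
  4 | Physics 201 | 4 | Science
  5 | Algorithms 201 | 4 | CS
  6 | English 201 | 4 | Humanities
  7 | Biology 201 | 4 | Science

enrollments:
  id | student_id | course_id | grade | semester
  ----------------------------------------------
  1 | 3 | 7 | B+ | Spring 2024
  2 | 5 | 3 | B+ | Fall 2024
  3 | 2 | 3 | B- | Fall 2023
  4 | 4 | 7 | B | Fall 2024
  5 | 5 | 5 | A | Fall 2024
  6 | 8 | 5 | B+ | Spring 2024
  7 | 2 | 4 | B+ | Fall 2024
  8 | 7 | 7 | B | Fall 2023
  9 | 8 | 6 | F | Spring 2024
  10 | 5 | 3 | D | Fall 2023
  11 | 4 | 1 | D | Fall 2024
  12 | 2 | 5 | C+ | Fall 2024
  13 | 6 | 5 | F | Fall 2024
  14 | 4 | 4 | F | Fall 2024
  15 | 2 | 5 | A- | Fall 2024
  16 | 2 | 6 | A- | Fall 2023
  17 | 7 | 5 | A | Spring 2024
SELECT name, gpa FROM students WHERE gpa > (SELECT MIN(gpa) FROM students)

Execution result:
name | gpa
Olivia Smith | 3.81
Bob Garcia | 3.63
Peter Johnson | 2.31
Alice Brown | 3.68
Tina Jones | 2.70
Carol Williams | 2.61
Noah Brown | 2.43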